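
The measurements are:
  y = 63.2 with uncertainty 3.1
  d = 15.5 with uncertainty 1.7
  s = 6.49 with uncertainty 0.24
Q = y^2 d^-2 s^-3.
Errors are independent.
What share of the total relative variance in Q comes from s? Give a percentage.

(δQ/Q)² = (2·δy/y)² + (-2·δd/d)² + (-3·δs/s)²
  y term: (2×0.0491)² = 0.00962
  d term: (-2×0.110)² = 0.0481
  s term: (-3×0.0370)² = 0.0123
Total = 0.0700. Share from s = 0.0123/0.0700 = 0.176.

17.6%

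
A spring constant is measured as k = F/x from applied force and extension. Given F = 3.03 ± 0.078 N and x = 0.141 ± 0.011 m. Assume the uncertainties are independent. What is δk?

1.77 N/m

Since k is a product/quotient, work with relative uncertainties:
  (1·δF/F)² = (1×0.0257)² = 0.000663;  (-1·δx/x)² = (-1×0.0780)² = 0.00609
δk/k = √(0.00675) = 0.0822
k = 21.5 N/m, so δk = 0.0822 × 21.5 = 1.77 N/m.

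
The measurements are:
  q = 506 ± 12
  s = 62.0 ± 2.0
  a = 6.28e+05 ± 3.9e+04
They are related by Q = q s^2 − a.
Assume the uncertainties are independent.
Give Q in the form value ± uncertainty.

(1.32 ± 0.139) × 10^6

Let p = q·s^2 = 1.95e+06. δp/p = √((1·δq/q)² + (2·δs/s)²) = √(0.000562 + 0.00416) = 0.0687, so δp = 1.34e+05.
Q = p − a: δQ = √(δp² + δa²) = √(1.79e+10 + 1.52e+09) = 1.39e+05
Q = 1.32e+06.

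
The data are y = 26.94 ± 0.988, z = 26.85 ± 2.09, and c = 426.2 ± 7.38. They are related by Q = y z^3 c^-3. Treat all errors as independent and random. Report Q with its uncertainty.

0.006736 ± 0.00163

Each factor contributes (exponent × relative error)² to (δQ/Q)²:
  (1·δy/y)² = (1×0.0367)² = 0.00134;  (3·δz/z)² = (3×0.0778)² = 0.0545;  (-3·δc/c)² = (-3×0.0173)² = 0.00270
δQ/Q = √(0.0586) = 0.242
Q = 0.006736, so δQ = 0.242 × 0.006736 = 0.00163.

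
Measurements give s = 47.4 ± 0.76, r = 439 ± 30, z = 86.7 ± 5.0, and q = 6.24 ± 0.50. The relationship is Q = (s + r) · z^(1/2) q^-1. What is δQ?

76.3

Let u = s + r = 486. δu = √(δs² + δr²) = √(0.578 + 900) = 30.0, so δu/u = 0.0617.
Q is then a monomial in u, z, q:
δQ/Q = √((δu/u)² + (½·δz/z)² + (-1·δq/q)²) = √(0.00381 + 0.000831 + 0.00642) = 0.105
Q = 726, so δQ = 0.105 × 726 = 76.3.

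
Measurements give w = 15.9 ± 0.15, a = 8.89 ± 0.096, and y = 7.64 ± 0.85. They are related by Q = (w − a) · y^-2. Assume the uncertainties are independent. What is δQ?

Let u = w − a = 7.01. δu = √(δw² + δa²) = √(0.0225 + 0.00922) = 0.178, so δu/u = 0.0254.
Q is then a monomial in u, y:
δQ/Q = √((δu/u)² + (-2·δy/y)²) = √(0.000645 + 0.0495) = 0.224
Q = 0.120, so δQ = 0.224 × 0.120 = 0.0269.

0.0269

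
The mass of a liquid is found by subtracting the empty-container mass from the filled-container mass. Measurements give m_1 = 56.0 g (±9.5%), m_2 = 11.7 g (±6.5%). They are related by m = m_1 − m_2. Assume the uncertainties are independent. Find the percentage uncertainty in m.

m is a linear combination, so absolute uncertainties add in quadrature:
  (δm_1)² = 28.3;  (δm_2)² = 0.578
δm = √(28.9) = 5.37 g
m = 44.3 g, so δm/m = 5.37/44.3 = 0.121.

12.1%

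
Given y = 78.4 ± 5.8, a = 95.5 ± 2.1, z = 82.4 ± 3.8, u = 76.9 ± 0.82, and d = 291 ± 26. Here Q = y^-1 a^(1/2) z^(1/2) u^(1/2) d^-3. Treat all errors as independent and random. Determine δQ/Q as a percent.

27.9%

Each factor contributes (exponent × relative error)² to (δQ/Q)²:
  (-1·δy/y)² = (-1×0.0740)² = 0.00547;  (½·δa/a)² = (0.5×0.0220)² = 0.000121;  (½·δz/z)² = (0.5×0.0461)² = 0.000532;  (½·δu/u)² = (0.5×0.0107)² = 2.84e-05;  (-3·δd/d)² = (-3×0.0893)² = 0.0718
δQ/Q = √(0.0780) = 0.279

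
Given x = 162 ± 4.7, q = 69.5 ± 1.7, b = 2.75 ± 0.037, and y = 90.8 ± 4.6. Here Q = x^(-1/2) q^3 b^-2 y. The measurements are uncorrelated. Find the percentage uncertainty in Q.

Since Q is a product/quotient, work with relative uncertainties:
  (−½·δx/x)² = (-0.5×0.0290)² = 0.000210;  (3·δq/q)² = (3×0.0245)² = 0.00538;  (-2·δb/b)² = (-2×0.0135)² = 0.000724;  (1·δy/y)² = (1×0.0507)² = 0.00257
δQ/Q = √(0.00889) = 0.0943

9.43%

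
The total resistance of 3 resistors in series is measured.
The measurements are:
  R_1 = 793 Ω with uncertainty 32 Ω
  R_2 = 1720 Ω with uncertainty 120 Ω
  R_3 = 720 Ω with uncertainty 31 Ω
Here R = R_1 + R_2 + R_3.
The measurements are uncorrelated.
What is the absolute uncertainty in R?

128 Ω

For a sum/difference, combine absolute errors in quadrature:
  (δR_1)² = 1020;  (δR_2)² = 14400;  (δR_3)² = 961
δR = √(16400) = 128 Ω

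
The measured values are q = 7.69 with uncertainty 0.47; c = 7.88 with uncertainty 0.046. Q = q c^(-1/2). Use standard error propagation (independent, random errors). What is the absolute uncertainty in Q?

Relative error in a monomial: (δQ/Q)² = Σ (nᵢ · δxᵢ/xᵢ)².
  (1·δq/q)² = (1×0.0611)² = 0.00374;  (−½·δc/c)² = (-0.5×0.00584)² = 8.52e-06
δQ/Q = √(0.00374) = 0.0612
Q = 2.74, so δQ = 0.0612 × 2.74 = 0.168.

0.168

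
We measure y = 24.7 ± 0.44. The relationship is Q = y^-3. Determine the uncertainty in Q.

Q ∝ y^-3, so δQ/Q = |-3| · δy/y = 3 × 0.0178 = 0.0534.
Q = 6.64e-05, so δQ = 0.0534 × 6.64e-05 = 3.55e-06.

3.55e-06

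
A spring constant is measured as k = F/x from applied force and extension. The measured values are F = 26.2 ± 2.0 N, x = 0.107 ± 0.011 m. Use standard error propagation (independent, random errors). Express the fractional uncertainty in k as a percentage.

Products/powers → add relative errors in quadrature, weighted by exponent:
  (1·δF/F)² = (1×0.0763)² = 0.00583;  (-1·δx/x)² = (-1×0.103)² = 0.0106
δk/k = √(0.0164) = 0.128

12.8%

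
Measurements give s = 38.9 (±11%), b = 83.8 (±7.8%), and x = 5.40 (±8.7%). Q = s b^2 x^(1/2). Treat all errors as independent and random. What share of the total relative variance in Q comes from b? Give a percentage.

63.5%

(δQ/Q)² = (1·δs/s)² + (2·δb/b)² + (½·δx/x)²
  s term: (1×0.110)² = 0.0121
  b term: (2×0.0780)² = 0.0243
  x term: (0.5×0.0870)² = 0.00189
Total = 0.0383. Share from b = 0.0243/0.0383 = 0.635.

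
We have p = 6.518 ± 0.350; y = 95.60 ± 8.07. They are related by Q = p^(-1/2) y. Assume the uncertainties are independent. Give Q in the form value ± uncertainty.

Products/powers → add relative errors in quadrature, weighted by exponent:
  (−½·δp/p)² = (-0.5×0.0537)² = 0.000721;  (1·δy/y)² = (1×0.0844)² = 0.00713
δQ/Q = √(0.00785) = 0.0886
Q = 37.45, so δQ = 0.0886 × 37.45 = 3.32.

37.45 ± 3.32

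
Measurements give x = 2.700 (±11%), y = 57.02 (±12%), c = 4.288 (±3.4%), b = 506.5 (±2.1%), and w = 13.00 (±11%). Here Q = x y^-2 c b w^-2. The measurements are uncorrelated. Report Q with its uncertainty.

For a monomial Q ∝ x, y^-2, c, b, w^-2, fractional errors add in quadrature:
  (1·δx/x)² = (1×0.110)² = 0.0121;  (-2·δy/y)² = (-2×0.120)² = 0.0576;  (1·δc/c)² = (1×0.0340)² = 0.00116;  (1·δb/b)² = (1×0.0210)² = 0.000441;  (-2·δw/w)² = (-2×0.110)² = 0.0484
δQ/Q = √(0.120) = 0.346
Q = 0.01067, so δQ = 0.346 × 0.01067 = 0.00369.

0.01067 ± 0.00369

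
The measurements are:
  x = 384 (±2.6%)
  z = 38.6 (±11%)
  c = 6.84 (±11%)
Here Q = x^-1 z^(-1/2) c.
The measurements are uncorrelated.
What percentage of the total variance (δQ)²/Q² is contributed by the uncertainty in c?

76.6%

(δQ/Q)² = (-1·δx/x)² + (−½·δz/z)² + (1·δc/c)²
  x term: (-1×0.0260)² = 0.000676
  z term: (-0.5×0.110)² = 0.00302
  c term: (1×0.110)² = 0.0121
Total = 0.0158. Share from c = 0.0121/0.0158 = 0.766.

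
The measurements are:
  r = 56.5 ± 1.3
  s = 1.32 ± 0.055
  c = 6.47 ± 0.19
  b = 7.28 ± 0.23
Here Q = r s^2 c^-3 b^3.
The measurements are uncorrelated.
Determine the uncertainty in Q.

Products/powers → add relative errors in quadrature, weighted by exponent:
  (1·δr/r)² = (1×0.0230)² = 0.000529;  (2·δs/s)² = (2×0.0417)² = 0.00694;  (-3·δc/c)² = (-3×0.0294)² = 0.00776;  (3·δb/b)² = (3×0.0316)² = 0.00898
δQ/Q = √(0.0242) = 0.156
Q = 140, so δQ = 0.156 × 140 = 21.8.

21.8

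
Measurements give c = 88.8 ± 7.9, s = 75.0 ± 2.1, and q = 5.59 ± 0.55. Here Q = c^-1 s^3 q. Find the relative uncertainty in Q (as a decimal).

Q is a product of powers, so relative uncertainties combine in quadrature:
  (-1·δc/c)² = (-1×0.0890)² = 0.00791;  (3·δs/s)² = (3×0.0280)² = 0.00706;  (1·δq/q)² = (1×0.0984)² = 0.00968
δQ/Q = √(0.0247) = 0.157

0.157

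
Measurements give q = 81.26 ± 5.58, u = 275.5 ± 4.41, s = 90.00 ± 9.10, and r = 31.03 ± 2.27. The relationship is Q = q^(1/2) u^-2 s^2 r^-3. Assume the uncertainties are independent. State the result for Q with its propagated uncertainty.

Since Q is a product/quotient, work with relative uncertainties:
  (½·δq/q)² = (0.5×0.0687)² = 0.00118;  (-2·δu/u)² = (-2×0.0160)² = 0.00102;  (2·δs/s)² = (2×0.101)² = 0.0409;  (-3·δr/r)² = (-3×0.0732)² = 0.0482
δQ/Q = √(0.0913) = 0.302
Q = 3.22e-05, so δQ = 0.302 × 3.22e-05 = 9.73e-06.

(3.220 ± 0.973) × 10^-5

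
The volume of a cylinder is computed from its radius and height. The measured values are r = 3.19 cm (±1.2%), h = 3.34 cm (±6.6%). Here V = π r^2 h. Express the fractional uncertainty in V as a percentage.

V is a product of powers, so relative uncertainties combine in quadrature:
  (2·δr/r)² = (2×0.0120)² = 0.000576;  (1·δh/h)² = (1×0.0660)² = 0.00436
δV/V = √(0.00493) = 0.0702

7.02%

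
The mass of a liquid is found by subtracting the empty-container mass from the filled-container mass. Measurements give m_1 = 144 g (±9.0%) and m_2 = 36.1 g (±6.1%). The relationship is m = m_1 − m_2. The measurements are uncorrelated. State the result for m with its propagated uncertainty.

108 ± 13.1 g

m is a linear combination, so absolute uncertainties add in quadrature:
  (δm_1)² = 168;  (δm_2)² = 4.85
δm = √(173) = 13.1 g
m = 108 g.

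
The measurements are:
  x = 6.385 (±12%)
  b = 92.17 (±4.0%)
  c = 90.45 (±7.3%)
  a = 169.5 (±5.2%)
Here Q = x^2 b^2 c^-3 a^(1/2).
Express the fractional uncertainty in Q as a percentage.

Each factor contributes (exponent × relative error)² to (δQ/Q)²:
  (2·δx/x)² = (2×0.120)² = 0.0576;  (2·δb/b)² = (2×0.0400)² = 0.00640;  (-3·δc/c)² = (-3×0.0730)² = 0.0480;  (½·δa/a)² = (0.5×0.0520)² = 0.000676
δQ/Q = √(0.113) = 0.336

33.6%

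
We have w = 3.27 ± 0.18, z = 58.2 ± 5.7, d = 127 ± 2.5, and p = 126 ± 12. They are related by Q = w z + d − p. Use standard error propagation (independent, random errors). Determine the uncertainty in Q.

24.6

Let h = w·z = 190. δh/h = √((1·δw/w)² + (1·δz/z)²) = √(0.00303 + 0.00959) = 0.112, so δh = 21.4.
Q = h + d − p: δQ = √(δh² + δd² + δp²) = √(457 + 6.25 + 144) = 24.6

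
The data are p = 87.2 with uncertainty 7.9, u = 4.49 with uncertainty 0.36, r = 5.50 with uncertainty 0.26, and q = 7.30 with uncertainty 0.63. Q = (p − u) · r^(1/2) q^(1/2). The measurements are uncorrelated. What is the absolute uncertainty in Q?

56.4

Let w = p − u = 82.7. δw = √(δp² + δu²) = √(62.4 + 0.130) = 7.91, so δw/w = 0.0956.
Q is then a monomial in w, r, q:
δQ/Q = √((δw/w)² + (½·δr/r)² + (½·δq/q)²) = √(0.00914 + 0.000559 + 0.00186) = 0.108
Q = 524, so δQ = 0.108 × 524 = 56.4.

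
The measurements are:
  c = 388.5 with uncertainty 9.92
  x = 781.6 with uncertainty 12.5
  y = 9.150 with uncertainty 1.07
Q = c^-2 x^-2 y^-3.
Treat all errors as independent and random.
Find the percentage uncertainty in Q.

35.6%

Products/powers → add relative errors in quadrature, weighted by exponent:
  (-2·δc/c)² = (-2×0.0255)² = 0.00261;  (-2·δx/x)² = (-2×0.0160)² = 0.00102;  (-3·δy/y)² = (-3×0.117)² = 0.123
δQ/Q = √(0.127) = 0.356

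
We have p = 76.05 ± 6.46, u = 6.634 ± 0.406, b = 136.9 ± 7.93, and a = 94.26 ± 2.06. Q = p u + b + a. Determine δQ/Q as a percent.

7.27%

Let w = p·u = 504.5. δw/w = √((1·δp/p)² + (1·δu/u)²) = √(0.00722 + 0.00375) = 0.105, so δw = 52.8.
Q = w + b + a: δQ = √(δw² + δb² + δa²) = √(2790 + 62.9 + 4.24) = 53.5
Q = 735.7, so δQ/Q = 53.5/735.7 = 0.0727.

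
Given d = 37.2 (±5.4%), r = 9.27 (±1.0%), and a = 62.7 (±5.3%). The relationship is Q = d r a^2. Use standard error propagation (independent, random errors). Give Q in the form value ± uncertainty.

Since Q is a product/quotient, work with relative uncertainties:
  (1·δd/d)² = (1×0.0540)² = 0.00292;  (1·δr/r)² = (1×0.0100)² = 0.000100;  (2·δa/a)² = (2×0.0530)² = 0.0112
δQ/Q = √(0.0143) = 0.119
Q = 1.36e+06, so δQ = 0.119 × 1.36e+06 = 1.62e+05.

(1.36 ± 0.162) × 10^6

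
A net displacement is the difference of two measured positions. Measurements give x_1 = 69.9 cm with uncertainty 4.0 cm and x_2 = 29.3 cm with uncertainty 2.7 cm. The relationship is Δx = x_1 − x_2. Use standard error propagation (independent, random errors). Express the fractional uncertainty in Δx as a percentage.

Absolute uncertainties add in quadrature for a linear combination:
  (δx_1)² = 16.0;  (δx_2)² = 7.29
δΔx = √(23.3) = 4.83 cm
Δx = 40.6 cm, so δΔx/Δx = 4.83/40.6 = 0.119.

11.9%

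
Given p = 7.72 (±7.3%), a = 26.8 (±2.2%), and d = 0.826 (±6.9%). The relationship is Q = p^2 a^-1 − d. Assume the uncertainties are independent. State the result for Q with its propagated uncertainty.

1.40 ± 0.333

Let w = p^2·a^-1 = 2.22. δw/w = √((2·δp/p)² + (-1·δa/a)²) = √(0.0213 + 0.000484) = 0.148, so δw = 0.328.
Q = w − d: δQ = √(δw² + δd²) = √(0.108 + 0.00325) = 0.333
Q = 1.40.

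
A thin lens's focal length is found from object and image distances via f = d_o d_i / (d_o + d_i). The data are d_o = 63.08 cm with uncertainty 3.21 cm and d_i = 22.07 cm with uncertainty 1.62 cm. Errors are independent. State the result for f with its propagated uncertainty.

∂f/∂d_o = (d_i/(d_o+d_i))² = 0.0672;  ∂f/∂d_i = (d_o/(d_o+d_i))² = 0.549
δf = √((∂f/∂d_o · δd_o)² + (∂f/∂d_i · δd_i)²) = √(0.0465 + 0.790) = 0.915 cm
f = 16.35 cm.

16.35 ± 0.915 cm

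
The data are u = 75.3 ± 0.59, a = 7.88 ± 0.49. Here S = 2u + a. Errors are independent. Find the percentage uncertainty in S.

S is a linear combination, so absolute uncertainties add in quadrature:
  (2·δu)² = 1.39;  (δa)² = 0.240
δS = √(1.63) = 1.28
S = 158, so δS/S = 1.28/158 = 0.00806.

0.806%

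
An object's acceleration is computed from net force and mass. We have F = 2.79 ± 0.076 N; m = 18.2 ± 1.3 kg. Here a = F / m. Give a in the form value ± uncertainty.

0.153 ± 0.0117 m/s^2

a is a product of powers, so relative uncertainties combine in quadrature:
  (1·δF/F)² = (1×0.0272)² = 0.000742;  (-1·δm/m)² = (-1×0.0714)² = 0.00510
δa/a = √(0.00584) = 0.0764
a = 0.153 m/s^2, so δa = 0.0764 × 0.153 = 0.0117 m/s^2.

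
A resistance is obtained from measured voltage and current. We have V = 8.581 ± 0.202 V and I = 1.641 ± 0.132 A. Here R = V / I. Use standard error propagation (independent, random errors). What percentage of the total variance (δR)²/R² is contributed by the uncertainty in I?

(δR/R)² = (1·δV/V)² + (-1·δI/I)²
  V term: (1×0.0235)² = 0.000554
  I term: (-1×0.0804)² = 0.00647
Total = 0.00702. Share from I = 0.00647/0.00702 = 0.921.

92.1%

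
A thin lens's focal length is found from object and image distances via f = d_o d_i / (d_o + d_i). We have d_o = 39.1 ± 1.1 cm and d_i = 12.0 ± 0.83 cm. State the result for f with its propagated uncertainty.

∂f/∂d_o = (d_i/(d_o+d_i))² = 0.0551;  ∂f/∂d_i = (d_o/(d_o+d_i))² = 0.585
δf = √((∂f/∂d_o · δd_o)² + (∂f/∂d_i · δd_i)²) = √(0.00368 + 0.236) = 0.490 cm
f = 9.18 cm.

9.18 ± 0.490 cm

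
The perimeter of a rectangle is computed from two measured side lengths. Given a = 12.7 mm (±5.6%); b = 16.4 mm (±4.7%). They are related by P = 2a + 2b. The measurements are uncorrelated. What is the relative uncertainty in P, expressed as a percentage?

Absolute uncertainties add in quadrature for a linear combination:
  (2·δa)² = 2.02;  (2·δb)² = 2.38
δP = √(4.40) = 2.10 mm
P = 58.2 mm, so δP/P = 2.10/58.2 = 0.0360.

3.60%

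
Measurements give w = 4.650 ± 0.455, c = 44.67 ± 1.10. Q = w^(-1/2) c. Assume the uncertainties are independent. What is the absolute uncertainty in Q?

Relative error in a monomial: (δQ/Q)² = Σ (nᵢ · δxᵢ/xᵢ)².
  (−½·δw/w)² = (-0.5×0.0978)² = 0.00239;  (1·δc/c)² = (1×0.0246)² = 0.000606
δQ/Q = √(0.00300) = 0.0548
Q = 20.72, so δQ = 0.0548 × 20.72 = 1.13.

1.13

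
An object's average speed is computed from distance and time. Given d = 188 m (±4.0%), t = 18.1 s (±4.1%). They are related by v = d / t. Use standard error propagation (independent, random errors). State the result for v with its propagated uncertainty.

10.4 ± 0.595 m/s

v is a product of powers, so relative uncertainties combine in quadrature:
  (1·δd/d)² = (1×0.0400)² = 0.00160;  (-1·δt/t)² = (-1×0.0410)² = 0.00168
δv/v = √(0.00328) = 0.0573
v = 10.4 m/s, so δv = 0.0573 × 10.4 = 0.595 m/s.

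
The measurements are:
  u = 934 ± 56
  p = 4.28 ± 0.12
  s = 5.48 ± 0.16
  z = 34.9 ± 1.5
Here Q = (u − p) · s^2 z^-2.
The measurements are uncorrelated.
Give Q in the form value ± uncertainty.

Let w = u − p = 930. δw = √(δu² + δp²) = √(3140 + 0.0144) = 56.0, so δw/w = 0.0602.
Q is then a monomial in w, s, z:
δQ/Q = √((δw/w)² + (2·δs/s)² + (-2·δz/z)²) = √(0.00363 + 0.00341 + 0.00739) = 0.120
Q = 22.9, so δQ = 0.120 × 22.9 = 2.75.

22.9 ± 2.75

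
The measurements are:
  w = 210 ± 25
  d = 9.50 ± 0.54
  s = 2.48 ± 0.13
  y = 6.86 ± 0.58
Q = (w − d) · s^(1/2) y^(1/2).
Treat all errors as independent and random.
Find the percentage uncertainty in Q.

13.4%

Let u = w − d = 200. δu = √(δw² + δd²) = √(625 + 0.292) = 25.0, so δu/u = 0.125.
Q is then a monomial in u, s, y:
δQ/Q = √((δu/u)² + (½·δs/s)² + (½·δy/y)²) = √(0.0156 + 0.000687 + 0.00179) = 0.134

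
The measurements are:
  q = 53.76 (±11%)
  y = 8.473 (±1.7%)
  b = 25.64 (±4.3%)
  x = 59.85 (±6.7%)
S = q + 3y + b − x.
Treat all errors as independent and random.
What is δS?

7.24

Each term contributes (cᵢ δxᵢ)² to (δS)²:
  (δq)² = 35.0;  (3·δy)² = 0.187;  (δb)² = 1.22;  (δx)² = 16.1
δS = √(52.5) = 7.24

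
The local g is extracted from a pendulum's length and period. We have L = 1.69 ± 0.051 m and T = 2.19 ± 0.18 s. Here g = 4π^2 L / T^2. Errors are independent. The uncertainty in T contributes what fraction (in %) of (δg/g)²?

(δg/g)² = (1·δL/L)² + (-2·δT/T)²
  L term: (1×0.0302)² = 0.000911
  T term: (-2×0.0822)² = 0.0270
Total = 0.0279. Share from T = 0.0270/0.0279 = 0.967.

96.7%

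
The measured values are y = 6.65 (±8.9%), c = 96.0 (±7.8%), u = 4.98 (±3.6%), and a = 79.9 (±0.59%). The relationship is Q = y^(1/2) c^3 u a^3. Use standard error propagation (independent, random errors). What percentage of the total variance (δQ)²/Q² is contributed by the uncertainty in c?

93.8%

(δQ/Q)² = (½·δy/y)² + (3·δc/c)² + (1·δu/u)² + (3·δa/a)²
  y term: (0.5×0.0890)² = 0.00198
  c term: (3×0.0780)² = 0.0548
  u term: (1×0.0360)² = 0.00130
  a term: (3×0.00590)² = 0.000313
Total = 0.0583. Share from c = 0.0548/0.0583 = 0.938.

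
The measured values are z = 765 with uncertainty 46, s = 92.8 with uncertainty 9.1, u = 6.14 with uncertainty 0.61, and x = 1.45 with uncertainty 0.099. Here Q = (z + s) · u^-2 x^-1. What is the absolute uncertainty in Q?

Let w = z + s = 858. δw = √(δz² + δs²) = √(2120 + 82.8) = 46.9, so δw/w = 0.0547.
Q is then a monomial in w, u, x:
δQ/Q = √((δw/w)² + (-2·δu/u)² + (-1·δx/x)²) = √(0.00299 + 0.0395 + 0.00466) = 0.217
Q = 15.7, so δQ = 0.217 × 15.7 = 3.41.

3.41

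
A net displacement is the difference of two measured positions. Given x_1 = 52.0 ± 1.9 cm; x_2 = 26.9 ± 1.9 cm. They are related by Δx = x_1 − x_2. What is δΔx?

Each term contributes (cᵢ δxᵢ)² to (δΔx)²:
  (δx_1)² = 3.61;  (δx_2)² = 3.61
δΔx = √(7.22) = 2.69 cm

2.69 cm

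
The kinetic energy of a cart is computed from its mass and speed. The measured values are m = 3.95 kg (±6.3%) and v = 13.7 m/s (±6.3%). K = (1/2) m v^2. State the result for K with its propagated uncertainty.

371 ± 52.2 J

Each factor contributes (exponent × relative error)² to (δK/K)²:
  (1·δm/m)² = (1×0.0630)² = 0.00397;  (2·δv/v)² = (2×0.0630)² = 0.0159
δK/K = √(0.0198) = 0.141
K = 371 J, so δK = 0.141 × 371 = 52.2 J.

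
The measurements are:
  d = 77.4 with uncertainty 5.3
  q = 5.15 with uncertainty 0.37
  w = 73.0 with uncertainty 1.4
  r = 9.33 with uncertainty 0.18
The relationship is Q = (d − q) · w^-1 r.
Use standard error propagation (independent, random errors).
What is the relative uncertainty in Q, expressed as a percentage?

7.84%

Let u = d − q = 72.2. δu = √(δd² + δq²) = √(28.1 + 0.137) = 5.31, so δu/u = 0.0735.
Q is then a monomial in u, w, r:
δQ/Q = √((δu/u)² + (-1·δw/w)² + (1·δr/r)²) = √(0.00541 + 0.000368 + 0.000372) = 0.0784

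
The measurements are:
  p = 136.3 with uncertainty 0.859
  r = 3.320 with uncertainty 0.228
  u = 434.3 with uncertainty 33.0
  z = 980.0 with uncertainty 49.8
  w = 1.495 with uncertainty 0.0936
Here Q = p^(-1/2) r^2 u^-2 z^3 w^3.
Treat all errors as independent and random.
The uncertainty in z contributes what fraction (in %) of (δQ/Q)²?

(δQ/Q)² = (−½·δp/p)² + (2·δr/r)² + (-2·δu/u)² + (3·δz/z)² + (3·δw/w)²
  p term: (-0.5×0.00630)² = 9.93e-06
  r term: (2×0.0687)² = 0.0189
  u term: (-2×0.0760)² = 0.0231
  z term: (3×0.0508)² = 0.0232
  w term: (3×0.0626)² = 0.0353
Total = 0.100. Share from z = 0.0232/0.100 = 0.231.

23.1%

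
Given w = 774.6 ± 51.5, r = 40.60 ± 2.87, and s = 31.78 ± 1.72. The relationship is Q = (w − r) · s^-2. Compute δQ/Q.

Let u = w − r = 734.0. δu = √(δw² + δr²) = √(2650 + 8.24) = 51.6, so δu/u = 0.0703.
Q is then a monomial in u, s:
δQ/Q = √((δu/u)² + (-2·δs/s)²) = √(0.00494 + 0.0117) = 0.129

0.129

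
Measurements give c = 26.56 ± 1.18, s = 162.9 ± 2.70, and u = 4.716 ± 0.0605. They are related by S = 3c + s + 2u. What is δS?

4.45

S is a linear combination, so absolute uncertainties add in quadrature:
  (3·δc)² = 12.5;  (δs)² = 7.29;  (2·δu)² = 0.0146
δS = √(19.8) = 4.45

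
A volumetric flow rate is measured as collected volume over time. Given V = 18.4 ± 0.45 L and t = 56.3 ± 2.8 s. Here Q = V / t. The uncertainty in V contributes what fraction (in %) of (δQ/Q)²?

19.5%

(δQ/Q)² = (1·δV/V)² + (-1·δt/t)²
  V term: (1×0.0245)² = 0.000598
  t term: (-1×0.0497)² = 0.00247
Total = 0.00307. Share from V = 0.000598/0.00307 = 0.195.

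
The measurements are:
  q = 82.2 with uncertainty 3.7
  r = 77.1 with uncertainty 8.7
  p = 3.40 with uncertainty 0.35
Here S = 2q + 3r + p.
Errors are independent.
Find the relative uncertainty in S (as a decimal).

Absolute uncertainties add in quadrature for a linear combination:
  (2·δq)² = 54.8;  (3·δr)² = 681;  (δp)² = 0.122
δS = √(736) = 27.1
S = 399, so δS/S = 27.1/399 = 0.0680.

0.0680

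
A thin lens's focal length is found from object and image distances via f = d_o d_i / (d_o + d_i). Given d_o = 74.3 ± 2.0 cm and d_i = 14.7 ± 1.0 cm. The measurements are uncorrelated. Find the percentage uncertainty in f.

5.70%

∂f/∂d_o = (d_i/(d_o+d_i))² = 0.0273;  ∂f/∂d_i = (d_o/(d_o+d_i))² = 0.697
δf = √((∂f/∂d_o · δd_o)² + (∂f/∂d_i · δd_i)²) = √(0.00298 + 0.486) = 0.699 cm
f = 12.3 cm, so δf/f = 0.699/12.3 = 0.0570.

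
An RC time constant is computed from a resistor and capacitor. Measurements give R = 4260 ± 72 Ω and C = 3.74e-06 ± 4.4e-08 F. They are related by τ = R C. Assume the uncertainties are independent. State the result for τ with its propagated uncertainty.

Since τ is a product/quotient, work with relative uncertainties:
  (1·δR/R)² = (1×0.0169)² = 0.000286;  (1·δC/C)² = (1×0.0118)² = 0.000138
δτ/τ = √(0.000424) = 0.0206
τ = 0.0159 s, so δτ = 0.0206 × 0.0159 = 0.000328 s.

0.0159 ± 0.000328 s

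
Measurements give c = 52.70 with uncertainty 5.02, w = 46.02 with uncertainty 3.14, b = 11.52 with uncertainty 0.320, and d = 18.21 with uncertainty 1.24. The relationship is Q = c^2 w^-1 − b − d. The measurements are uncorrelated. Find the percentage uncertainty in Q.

Let p = c^2·w^-1 = 60.35. δp/p = √((2·δc/c)² + (-1·δw/w)²) = √(0.0363 + 0.00466) = 0.202, so δp = 12.2.
Q = p − b − d: δQ = √(δp² + δb² + δd²) = √(149 + 0.102 + 1.54) = 12.3
Q = 30.62, so δQ/Q = 12.3/30.62 = 0.401.

40.1%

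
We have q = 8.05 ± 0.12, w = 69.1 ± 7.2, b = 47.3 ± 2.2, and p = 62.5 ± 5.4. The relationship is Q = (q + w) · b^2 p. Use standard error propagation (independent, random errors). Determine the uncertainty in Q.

1.7e+06

Let u = q + w = 77.1. δu = √(δq² + δw²) = √(0.0144 + 51.8) = 7.20, so δu/u = 0.0933.
Q is then a monomial in u, b, p:
δQ/Q = √((δu/u)² + (2·δb/b)² + (1·δp/p)²) = √(0.00871 + 0.00865 + 0.00746) = 0.158
Q = 1.08e+07, so δQ = 0.158 × 1.08e+07 = 1.7e+06.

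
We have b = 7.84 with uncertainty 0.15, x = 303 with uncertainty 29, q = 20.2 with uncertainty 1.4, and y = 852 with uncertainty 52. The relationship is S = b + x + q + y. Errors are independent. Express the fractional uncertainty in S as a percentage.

5.03%

Absolute uncertainties add in quadrature for a linear combination:
  (δb)² = 0.0225;  (δx)² = 841;  (δq)² = 1.96;  (δy)² = 2700
δS = √(3550) = 59.6
S = 1180, so δS/S = 59.6/1180 = 0.0503.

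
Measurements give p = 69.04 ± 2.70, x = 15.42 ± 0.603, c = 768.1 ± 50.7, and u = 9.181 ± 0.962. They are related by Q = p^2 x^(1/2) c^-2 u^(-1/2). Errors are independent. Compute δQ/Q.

Since Q is a product/quotient, work with relative uncertainties:
  (2·δp/p)² = (2×0.0391)² = 0.00612;  (½·δx/x)² = (0.5×0.0391)² = 0.000382;  (-2·δc/c)² = (-2×0.0660)² = 0.0174;  (−½·δu/u)² = (-0.5×0.105)² = 0.00274
δQ/Q = √(0.0267) = 0.163

0.163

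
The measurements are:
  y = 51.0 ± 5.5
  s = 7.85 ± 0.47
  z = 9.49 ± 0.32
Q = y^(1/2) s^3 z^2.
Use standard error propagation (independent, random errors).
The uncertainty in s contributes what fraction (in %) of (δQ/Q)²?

(δQ/Q)² = (½·δy/y)² + (3·δs/s)² + (2·δz/z)²
  y term: (0.5×0.108)² = 0.00291
  s term: (3×0.0599)² = 0.0323
  z term: (2×0.0337)² = 0.00455
Total = 0.0397. Share from s = 0.0323/0.0397 = 0.812.

81.2%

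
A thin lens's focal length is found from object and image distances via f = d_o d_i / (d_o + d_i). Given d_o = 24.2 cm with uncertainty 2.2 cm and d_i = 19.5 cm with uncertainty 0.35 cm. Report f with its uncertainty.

10.8 ± 0.451 cm

∂f/∂d_o = (d_i/(d_o+d_i))² = 0.199;  ∂f/∂d_i = (d_o/(d_o+d_i))² = 0.307
δf = √((∂f/∂d_o · δd_o)² + (∂f/∂d_i · δd_i)²) = √(0.192 + 0.0115) = 0.451 cm
f = 10.8 cm.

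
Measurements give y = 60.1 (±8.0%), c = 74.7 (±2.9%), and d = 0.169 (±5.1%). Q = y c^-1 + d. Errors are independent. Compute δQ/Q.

0.0709

Let p = y·c^-1 = 0.805. δp/p = √((1·δy/y)² + (-1·δc/c)²) = √(0.00640 + 0.000841) = 0.0851, so δp = 0.0685.
Q = p + d: δQ = √(δp² + δd²) = √(0.00469 + 7.43e-05) = 0.0690
Q = 0.974, so δQ/Q = 0.0690/0.974 = 0.0709.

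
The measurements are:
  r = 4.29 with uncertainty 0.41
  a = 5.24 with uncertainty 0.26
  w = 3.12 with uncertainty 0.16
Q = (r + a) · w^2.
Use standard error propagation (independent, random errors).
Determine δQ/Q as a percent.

11.5%

Let u = r + a = 9.53. δu = √(δr² + δa²) = √(0.168 + 0.0676) = 0.485, so δu/u = 0.0509.
Q is then a monomial in u, w:
δQ/Q = √((δu/u)² + (2·δw/w)²) = √(0.00260 + 0.0105) = 0.115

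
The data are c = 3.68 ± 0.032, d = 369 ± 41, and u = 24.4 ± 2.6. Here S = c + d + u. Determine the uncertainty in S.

41.1

S is a linear combination, so absolute uncertainties add in quadrature:
  (δc)² = 0.00102;  (δd)² = 1680;  (δu)² = 6.76
δS = √(1690) = 41.1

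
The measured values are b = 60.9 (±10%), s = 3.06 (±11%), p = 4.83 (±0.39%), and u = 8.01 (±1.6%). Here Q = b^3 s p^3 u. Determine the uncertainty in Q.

Products/powers → add relative errors in quadrature, weighted by exponent:
  (3·δb/b)² = (3×0.100)² = 0.0900;  (1·δs/s)² = (1×0.110)² = 0.0121;  (3·δp/p)² = (3×0.00390)² = 0.000137;  (1·δu/u)² = (1×0.0160)² = 0.000256
δQ/Q = √(0.102) = 0.320
Q = 6.24e+08, so δQ = 0.320 × 6.24e+08 = 2e+08.

2e+08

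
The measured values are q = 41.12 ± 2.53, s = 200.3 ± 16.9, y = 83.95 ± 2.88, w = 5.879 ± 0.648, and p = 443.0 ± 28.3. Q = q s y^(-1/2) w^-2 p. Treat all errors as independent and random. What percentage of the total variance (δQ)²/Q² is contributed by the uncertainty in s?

(δQ/Q)² = (1·δq/q)² + (1·δs/s)² + (−½·δy/y)² + (-2·δw/w)² + (1·δp/p)²
  q term: (1×0.0615)² = 0.00379
  s term: (1×0.0844)² = 0.00712
  y term: (-0.5×0.0343)² = 0.000294
  w term: (-2×0.110)² = 0.0486
  p term: (1×0.0639)² = 0.00408
Total = 0.0639. Share from s = 0.00712/0.0639 = 0.111.

11.1%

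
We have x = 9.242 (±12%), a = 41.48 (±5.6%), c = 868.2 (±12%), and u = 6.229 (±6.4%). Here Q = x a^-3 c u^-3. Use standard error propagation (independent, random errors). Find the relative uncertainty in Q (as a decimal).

Products/powers → add relative errors in quadrature, weighted by exponent:
  (1·δx/x)² = (1×0.120)² = 0.0144;  (-3·δa/a)² = (-3×0.0560)² = 0.0282;  (1·δc/c)² = (1×0.120)² = 0.0144;  (-3·δu/u)² = (-3×0.0640)² = 0.0369
δQ/Q = √(0.0939) = 0.306

0.306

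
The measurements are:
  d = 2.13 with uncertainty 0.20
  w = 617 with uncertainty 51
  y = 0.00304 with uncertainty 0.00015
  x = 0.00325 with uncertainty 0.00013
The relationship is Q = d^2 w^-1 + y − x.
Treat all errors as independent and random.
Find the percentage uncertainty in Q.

Let p = d^2·w^-1 = 0.00735. δp/p = √((2·δd/d)² + (-1·δw/w)²) = √(0.0353 + 0.00683) = 0.205, so δp = 0.00151.
Q = p + y − x: δQ = √(δp² + δy² + δx²) = √(2.28e-06 + 2.25e-08 + 1.69e-08) = 0.00152
Q = 0.00714, so δQ/Q = 0.00152/0.00714 = 0.213.

21.3%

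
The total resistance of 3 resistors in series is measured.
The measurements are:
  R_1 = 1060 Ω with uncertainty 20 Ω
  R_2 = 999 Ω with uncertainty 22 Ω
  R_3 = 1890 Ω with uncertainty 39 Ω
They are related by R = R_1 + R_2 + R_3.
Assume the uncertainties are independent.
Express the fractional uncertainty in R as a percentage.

1.24%

Absolute uncertainties add in quadrature for a linear combination:
  (δR_1)² = 400;  (δR_2)² = 484;  (δR_3)² = 1520
δR = √(2400) = 49.0 Ω
R = 3950 Ω, so δR/R = 49.0/3950 = 0.0124.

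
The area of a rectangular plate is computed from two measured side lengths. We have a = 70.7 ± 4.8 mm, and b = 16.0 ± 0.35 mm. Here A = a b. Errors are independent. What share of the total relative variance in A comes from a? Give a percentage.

(δA/A)² = (1·δa/a)² + (1·δb/b)²
  a term: (1×0.0679)² = 0.00461
  b term: (1×0.0219)² = 0.000479
Total = 0.00509. Share from a = 0.00461/0.00509 = 0.906.

90.6%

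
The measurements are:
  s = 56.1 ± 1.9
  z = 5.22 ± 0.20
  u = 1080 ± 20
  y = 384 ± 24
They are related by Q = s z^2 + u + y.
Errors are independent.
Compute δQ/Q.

0.0440

Let p = s·z^2 = 1530. δp/p = √((1·δs/s)² + (2·δz/z)²) = √(0.00115 + 0.00587) = 0.0838, so δp = 128.
Q = p + u + y: δQ = √(δp² + δu² + δy²) = √(16400 + 400 + 576) = 132
Q = 2990, so δQ/Q = 132/2990 = 0.0440.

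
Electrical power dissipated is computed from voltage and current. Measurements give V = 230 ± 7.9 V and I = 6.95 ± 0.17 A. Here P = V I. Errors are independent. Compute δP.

Since P is a product/quotient, work with relative uncertainties:
  (1·δV/V)² = (1×0.0343)² = 0.00118;  (1·δI/I)² = (1×0.0245)² = 0.000598
δP/P = √(0.00178) = 0.0422
P = 1600 W, so δP = 0.0422 × 1600 = 67.4 W.

67.4 W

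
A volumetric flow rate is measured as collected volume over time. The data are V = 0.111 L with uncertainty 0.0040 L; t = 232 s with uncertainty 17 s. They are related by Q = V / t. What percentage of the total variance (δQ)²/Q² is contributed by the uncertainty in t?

80.5%

(δQ/Q)² = (1·δV/V)² + (-1·δt/t)²
  V term: (1×0.0360)² = 0.00130
  t term: (-1×0.0733)² = 0.00537
Total = 0.00667. Share from t = 0.00537/0.00667 = 0.805.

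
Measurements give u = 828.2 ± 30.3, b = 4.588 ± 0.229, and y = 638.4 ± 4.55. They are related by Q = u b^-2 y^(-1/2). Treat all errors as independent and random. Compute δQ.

Relative error in a monomial: (δQ/Q)² = Σ (nᵢ · δxᵢ/xᵢ)².
  (1·δu/u)² = (1×0.0366)² = 0.00134;  (-2·δb/b)² = (-2×0.0499)² = 0.00997;  (−½·δy/y)² = (-0.5×0.00713)² = 1.27e-05
δQ/Q = √(0.0113) = 0.106
Q = 1.557, so δQ = 0.106 × 1.557 = 0.166.

0.166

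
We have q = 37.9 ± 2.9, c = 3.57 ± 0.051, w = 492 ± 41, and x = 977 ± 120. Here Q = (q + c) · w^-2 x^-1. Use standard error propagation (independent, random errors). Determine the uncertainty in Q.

3.83e-08

Let u = q + c = 41.5. δu = √(δq² + δc²) = √(8.41 + 0.00260) = 2.90, so δu/u = 0.0699.
Q is then a monomial in u, w, x:
δQ/Q = √((δu/u)² + (-2·δw/w)² + (-1·δx/x)²) = √(0.00489 + 0.0278 + 0.0151) = 0.219
Q = 1.75e-07, so δQ = 0.219 × 1.75e-07 = 3.83e-08.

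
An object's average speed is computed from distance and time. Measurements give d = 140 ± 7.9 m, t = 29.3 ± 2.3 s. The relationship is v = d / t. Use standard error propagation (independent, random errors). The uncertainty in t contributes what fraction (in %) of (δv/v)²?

65.9%

(δv/v)² = (1·δd/d)² + (-1·δt/t)²
  d term: (1×0.0564)² = 0.00318
  t term: (-1×0.0785)² = 0.00616
Total = 0.00935. Share from t = 0.00616/0.00935 = 0.659.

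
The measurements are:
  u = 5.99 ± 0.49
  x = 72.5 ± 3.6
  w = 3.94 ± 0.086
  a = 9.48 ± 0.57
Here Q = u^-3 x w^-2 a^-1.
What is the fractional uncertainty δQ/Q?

0.261

Q is a product of powers, so relative uncertainties combine in quadrature:
  (-3·δu/u)² = (-3×0.0818)² = 0.0602;  (1·δx/x)² = (1×0.0497)² = 0.00247;  (-2·δw/w)² = (-2×0.0218)² = 0.00191;  (-1·δa/a)² = (-1×0.0601)² = 0.00362
δQ/Q = √(0.0682) = 0.261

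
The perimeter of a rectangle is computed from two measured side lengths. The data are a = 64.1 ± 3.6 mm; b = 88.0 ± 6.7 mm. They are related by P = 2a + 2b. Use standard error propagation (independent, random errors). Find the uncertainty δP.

P is a linear combination, so absolute uncertainties add in quadrature:
  (2·δa)² = 51.8;  (2·δb)² = 180
δP = √(231) = 15.2 mm

15.2 mm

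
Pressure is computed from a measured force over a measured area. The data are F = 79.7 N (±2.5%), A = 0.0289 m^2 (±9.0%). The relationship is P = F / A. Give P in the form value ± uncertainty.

Since P is a product/quotient, work with relative uncertainties:
  (1·δF/F)² = (1×0.0250)² = 0.000625;  (-1·δA/A)² = (-1×0.0900)² = 0.00810
δP/P = √(0.00873) = 0.0934
P = 2760 Pa, so δP = 0.0934 × 2760 = 258 Pa.

2760 ± 258 Pa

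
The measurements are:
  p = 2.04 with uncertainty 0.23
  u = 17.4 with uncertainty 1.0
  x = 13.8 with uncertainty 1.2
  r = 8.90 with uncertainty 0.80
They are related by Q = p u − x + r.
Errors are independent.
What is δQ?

Let w = p·u = 35.5. δw/w = √((1·δp/p)² + (1·δu/u)²) = √(0.0127 + 0.00330) = 0.127, so δw = 4.49.
Q = w − x + r: δQ = √(δw² + δx² + δr²) = √(20.2 + 1.44 + 0.640) = 4.72

4.72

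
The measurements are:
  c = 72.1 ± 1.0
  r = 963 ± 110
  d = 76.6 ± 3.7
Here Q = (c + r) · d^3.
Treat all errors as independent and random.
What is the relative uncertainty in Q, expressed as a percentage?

18.0%

Let u = c + r = 1040. δu = √(δc² + δr²) = √(1.00 + 12100) = 110, so δu/u = 0.106.
Q is then a monomial in u, d:
δQ/Q = √((δu/u)² + (3·δd/d)²) = √(0.0113 + 0.0210) = 0.180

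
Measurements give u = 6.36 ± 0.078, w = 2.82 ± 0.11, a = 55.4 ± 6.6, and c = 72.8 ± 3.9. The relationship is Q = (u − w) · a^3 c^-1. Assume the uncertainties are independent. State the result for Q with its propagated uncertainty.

8270 ± 3000

Let h = u − w = 3.54. δh = √(δu² + δw²) = √(0.00608 + 0.0121) = 0.135, so δh/h = 0.0381.
Q is then a monomial in h, a, c:
δQ/Q = √((δh/h)² + (3·δa/a)² + (-1·δc/c)²) = √(0.00145 + 0.128 + 0.00287) = 0.363
Q = 8270, so δQ = 0.363 × 8270 = 3000.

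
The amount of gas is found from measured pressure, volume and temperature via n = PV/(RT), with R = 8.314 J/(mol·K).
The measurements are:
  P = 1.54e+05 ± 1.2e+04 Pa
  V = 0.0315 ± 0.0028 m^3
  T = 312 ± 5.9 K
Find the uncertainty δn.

Products/powers → add relative errors in quadrature, weighted by exponent:
  (1·δP/P)² = (1×0.0779)² = 0.00607;  (1·δV/V)² = (1×0.0889)² = 0.00790;  (-1·δT/T)² = (-1×0.0189)² = 0.000358
δn/n = √(0.0143) = 0.120
n = 1.87 mol, so δn = 0.120 × 1.87 = 0.224 mol.

0.224 mol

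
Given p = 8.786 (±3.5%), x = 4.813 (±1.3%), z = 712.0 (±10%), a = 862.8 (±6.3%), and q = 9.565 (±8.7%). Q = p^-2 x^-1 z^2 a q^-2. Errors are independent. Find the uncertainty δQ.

Relative error in a monomial: (δQ/Q)² = Σ (nᵢ · δxᵢ/xᵢ)².
  (-2·δp/p)² = (-2×0.0350)² = 0.00490;  (-1·δx/x)² = (-1×0.0130)² = 0.000169;  (2·δz/z)² = (2×0.100)² = 0.0400;  (1·δa/a)² = (1×0.0630)² = 0.00397;  (-2·δq/q)² = (-2×0.0870)² = 0.0303
δQ/Q = √(0.0793) = 0.282
Q = 12870, so δQ = 0.282 × 12870 = 3620.

3620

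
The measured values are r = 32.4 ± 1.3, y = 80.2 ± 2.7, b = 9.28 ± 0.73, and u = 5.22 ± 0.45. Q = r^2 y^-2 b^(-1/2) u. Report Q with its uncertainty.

Each factor contributes (exponent × relative error)² to (δQ/Q)²:
  (2·δr/r)² = (2×0.0401)² = 0.00644;  (-2·δy/y)² = (-2×0.0337)² = 0.00453;  (−½·δb/b)² = (-0.5×0.0787)² = 0.00155;  (1·δu/u)² = (1×0.0862)² = 0.00743
δQ/Q = √(0.0200) = 0.141
Q = 0.280, so δQ = 0.141 × 0.280 = 0.0395.

0.280 ± 0.0395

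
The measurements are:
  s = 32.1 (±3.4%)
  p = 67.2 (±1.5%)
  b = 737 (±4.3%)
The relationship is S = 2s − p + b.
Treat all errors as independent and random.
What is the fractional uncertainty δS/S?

0.0433

Absolute uncertainties add in quadrature for a linear combination:
  (2·δs)² = 4.76;  (δp)² = 1.02;  (δb)² = 1000
δS = √(1010) = 31.8
S = 734, so δS/S = 31.8/734 = 0.0433.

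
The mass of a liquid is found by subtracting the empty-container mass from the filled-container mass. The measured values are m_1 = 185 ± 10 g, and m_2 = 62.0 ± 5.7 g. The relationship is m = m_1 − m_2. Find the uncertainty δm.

11.5 g

Absolute uncertainties add in quadrature for a linear combination:
  (δm_1)² = 100;  (δm_2)² = 32.5
δm = √(132) = 11.5 g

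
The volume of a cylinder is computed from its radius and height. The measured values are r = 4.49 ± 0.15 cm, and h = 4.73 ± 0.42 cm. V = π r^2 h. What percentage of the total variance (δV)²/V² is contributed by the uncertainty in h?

(δV/V)² = (2·δr/r)² + (1·δh/h)²
  r term: (2×0.0334)² = 0.00446
  h term: (1×0.0888)² = 0.00788
Total = 0.0123. Share from h = 0.00788/0.0123 = 0.638.

63.8%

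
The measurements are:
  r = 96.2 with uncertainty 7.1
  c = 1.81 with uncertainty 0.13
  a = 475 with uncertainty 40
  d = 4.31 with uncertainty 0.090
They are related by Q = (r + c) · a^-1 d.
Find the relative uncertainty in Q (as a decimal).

Let u = r + c = 98.0. δu = √(δr² + δc²) = √(50.4 + 0.0169) = 7.10, so δu/u = 0.0725.
Q is then a monomial in u, a, d:
δQ/Q = √((δu/u)² + (-1·δa/a)² + (1·δd/d)²) = √(0.00525 + 0.00709 + 0.000436) = 0.113

0.113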